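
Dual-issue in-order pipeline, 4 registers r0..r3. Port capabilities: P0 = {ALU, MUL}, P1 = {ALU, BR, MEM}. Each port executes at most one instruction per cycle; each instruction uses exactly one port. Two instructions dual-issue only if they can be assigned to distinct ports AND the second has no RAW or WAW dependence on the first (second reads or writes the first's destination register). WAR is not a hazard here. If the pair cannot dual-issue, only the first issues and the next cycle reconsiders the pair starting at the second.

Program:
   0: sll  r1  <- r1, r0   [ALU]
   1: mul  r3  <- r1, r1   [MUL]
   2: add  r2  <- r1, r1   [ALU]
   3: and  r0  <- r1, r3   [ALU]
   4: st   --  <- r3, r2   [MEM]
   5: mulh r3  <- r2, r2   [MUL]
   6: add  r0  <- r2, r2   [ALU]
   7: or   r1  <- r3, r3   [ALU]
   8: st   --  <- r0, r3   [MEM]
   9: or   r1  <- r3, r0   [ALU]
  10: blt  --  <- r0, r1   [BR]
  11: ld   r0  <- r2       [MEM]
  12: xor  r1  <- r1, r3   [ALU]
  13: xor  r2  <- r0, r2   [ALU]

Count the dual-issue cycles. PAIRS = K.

t=0 i0:sll ; RAW r1
t=1 i1&i2:mul/add ; pair
t=2 i3&i4:and/st ; pair
t=3 i5&i6:mulh/add ; pair
t=4 i7&i8:or/st ; pair
t=5 i9:or ; RAW r1
t=6 i10:blt ; no-port BR/MEM
t=7 i11&i12:ld/xor ; pair
t=8 i13:xor ; tail

PAIRS = 5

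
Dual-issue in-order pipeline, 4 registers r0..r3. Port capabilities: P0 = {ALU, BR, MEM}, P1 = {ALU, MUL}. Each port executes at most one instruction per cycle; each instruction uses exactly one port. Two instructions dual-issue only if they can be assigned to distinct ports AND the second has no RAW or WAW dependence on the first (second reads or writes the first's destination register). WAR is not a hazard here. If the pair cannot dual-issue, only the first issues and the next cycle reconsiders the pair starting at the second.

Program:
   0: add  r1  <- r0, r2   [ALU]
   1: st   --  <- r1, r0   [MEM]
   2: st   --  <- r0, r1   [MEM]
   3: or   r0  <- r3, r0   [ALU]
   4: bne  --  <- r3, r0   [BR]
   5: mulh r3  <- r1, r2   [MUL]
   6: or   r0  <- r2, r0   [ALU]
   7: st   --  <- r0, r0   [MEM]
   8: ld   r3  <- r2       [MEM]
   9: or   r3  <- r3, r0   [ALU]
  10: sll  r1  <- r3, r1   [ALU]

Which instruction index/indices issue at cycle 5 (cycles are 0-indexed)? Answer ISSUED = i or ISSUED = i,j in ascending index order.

#0 head=0: add i0 RAW r1
#1 head=1: st i1 no-port MEM/MEM
#2 head=2: st/or i2,i3 2-wide
#3 head=4: bne/mulh i4,i5 2-wide
#4 head=6: or i6 RAW r0
#5 head=7: st i7 no-port MEM/MEM
#6 head=8: ld i8 RAW+WAW r3
#7 head=9: or i9 RAW r3
#8 head=10: sll i10 tail

ISSUED = 7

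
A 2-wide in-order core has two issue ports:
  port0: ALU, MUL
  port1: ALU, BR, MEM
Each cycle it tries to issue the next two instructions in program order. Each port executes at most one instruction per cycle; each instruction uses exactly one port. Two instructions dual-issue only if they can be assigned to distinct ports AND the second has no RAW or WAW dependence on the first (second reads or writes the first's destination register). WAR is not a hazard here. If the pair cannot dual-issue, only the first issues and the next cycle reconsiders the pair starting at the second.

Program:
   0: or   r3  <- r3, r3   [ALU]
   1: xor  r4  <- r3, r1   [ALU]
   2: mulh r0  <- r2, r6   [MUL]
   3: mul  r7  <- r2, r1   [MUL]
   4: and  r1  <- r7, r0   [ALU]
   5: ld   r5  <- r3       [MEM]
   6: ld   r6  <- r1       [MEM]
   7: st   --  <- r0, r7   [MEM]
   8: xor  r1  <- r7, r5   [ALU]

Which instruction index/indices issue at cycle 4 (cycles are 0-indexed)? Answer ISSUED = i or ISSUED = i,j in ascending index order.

ISSUED = 6

t=0 i0:or ; RAW r3
t=1 i1/i2:xor mulh ; pair
t=2 i3:mul ; RAW r7
t=3 i4/i5:and ld ; pair
t=4 i6:ld ; no-port MEM/MEM
t=5 i7/i8:st xor ; pair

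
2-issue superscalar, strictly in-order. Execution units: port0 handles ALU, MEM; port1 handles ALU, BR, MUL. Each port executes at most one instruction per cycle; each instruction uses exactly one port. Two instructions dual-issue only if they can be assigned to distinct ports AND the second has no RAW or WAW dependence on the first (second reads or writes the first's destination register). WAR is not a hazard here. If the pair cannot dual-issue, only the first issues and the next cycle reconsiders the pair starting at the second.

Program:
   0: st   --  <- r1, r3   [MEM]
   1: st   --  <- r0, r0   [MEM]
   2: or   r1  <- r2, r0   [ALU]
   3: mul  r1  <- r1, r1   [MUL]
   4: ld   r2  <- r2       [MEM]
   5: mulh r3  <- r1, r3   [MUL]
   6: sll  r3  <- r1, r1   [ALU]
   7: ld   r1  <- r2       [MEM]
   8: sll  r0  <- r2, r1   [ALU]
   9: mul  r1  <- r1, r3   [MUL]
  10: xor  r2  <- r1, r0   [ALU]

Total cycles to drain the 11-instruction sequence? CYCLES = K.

CYCLES = 7

c0: i0 st.MEM  no-port MEM/MEM
c1: i1/i2 st.MEM/or.ALU  dual
c2: i3/i4 mul.MUL/ld.MEM  dual
c3: i5 mulh.MUL  WAW r3
c4: i6/i7 sll.ALU/ld.MEM  dual
c5: i8/i9 sll.ALU/mul.MUL  dual
c6: i10 xor.ALU  tail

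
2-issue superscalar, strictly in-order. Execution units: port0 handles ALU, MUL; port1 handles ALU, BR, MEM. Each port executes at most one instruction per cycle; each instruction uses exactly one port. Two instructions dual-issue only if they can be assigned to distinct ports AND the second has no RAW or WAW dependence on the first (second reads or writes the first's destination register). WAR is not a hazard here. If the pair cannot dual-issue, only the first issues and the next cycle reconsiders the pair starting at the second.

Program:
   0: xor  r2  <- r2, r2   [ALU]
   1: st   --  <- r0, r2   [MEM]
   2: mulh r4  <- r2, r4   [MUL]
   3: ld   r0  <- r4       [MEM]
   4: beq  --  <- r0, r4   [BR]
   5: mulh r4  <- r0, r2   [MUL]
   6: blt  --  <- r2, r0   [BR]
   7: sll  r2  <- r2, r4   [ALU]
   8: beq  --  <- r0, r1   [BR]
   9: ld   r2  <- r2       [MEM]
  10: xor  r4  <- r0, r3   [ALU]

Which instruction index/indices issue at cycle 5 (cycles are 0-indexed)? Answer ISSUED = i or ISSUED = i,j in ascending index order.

ISSUED = 8

[0] i0  xor.ALU  -- RAW r2
[1] i1&i2  st.MEM mulh.MUL  -- dual
[2] i3  ld.MEM  -- no-port MEM/BR
[3] i4&i5  beq.BR mulh.MUL  -- dual
[4] i6&i7  blt.BR sll.ALU  -- dual
[5] i8  beq.BR  -- no-port BR/MEM
[6] i9&i10  ld.MEM xor.ALU  -- dual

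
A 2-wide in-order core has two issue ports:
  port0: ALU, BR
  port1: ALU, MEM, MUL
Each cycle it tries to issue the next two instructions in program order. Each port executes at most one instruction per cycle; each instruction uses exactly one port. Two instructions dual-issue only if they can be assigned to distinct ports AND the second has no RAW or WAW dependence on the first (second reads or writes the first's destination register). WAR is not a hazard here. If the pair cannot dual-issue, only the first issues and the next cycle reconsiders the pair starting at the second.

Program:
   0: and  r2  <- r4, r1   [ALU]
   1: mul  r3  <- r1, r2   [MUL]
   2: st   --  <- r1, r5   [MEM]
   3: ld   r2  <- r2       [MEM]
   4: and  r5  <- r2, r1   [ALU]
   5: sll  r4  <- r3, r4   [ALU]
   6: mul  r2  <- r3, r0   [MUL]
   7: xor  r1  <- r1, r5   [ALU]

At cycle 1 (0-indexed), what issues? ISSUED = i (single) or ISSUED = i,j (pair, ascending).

#0 head=0: and.ALU i0 RAW r2
#1 head=1: mul.MUL i1 no-port MUL/MEM
#2 head=2: st.MEM i2 no-port MEM/MEM
#3 head=3: ld.MEM i3 RAW r2
#4 head=4: and.ALU/sll.ALU i4,i5 pair
#5 head=6: mul.MUL/xor.ALU i6,i7 pair

ISSUED = 1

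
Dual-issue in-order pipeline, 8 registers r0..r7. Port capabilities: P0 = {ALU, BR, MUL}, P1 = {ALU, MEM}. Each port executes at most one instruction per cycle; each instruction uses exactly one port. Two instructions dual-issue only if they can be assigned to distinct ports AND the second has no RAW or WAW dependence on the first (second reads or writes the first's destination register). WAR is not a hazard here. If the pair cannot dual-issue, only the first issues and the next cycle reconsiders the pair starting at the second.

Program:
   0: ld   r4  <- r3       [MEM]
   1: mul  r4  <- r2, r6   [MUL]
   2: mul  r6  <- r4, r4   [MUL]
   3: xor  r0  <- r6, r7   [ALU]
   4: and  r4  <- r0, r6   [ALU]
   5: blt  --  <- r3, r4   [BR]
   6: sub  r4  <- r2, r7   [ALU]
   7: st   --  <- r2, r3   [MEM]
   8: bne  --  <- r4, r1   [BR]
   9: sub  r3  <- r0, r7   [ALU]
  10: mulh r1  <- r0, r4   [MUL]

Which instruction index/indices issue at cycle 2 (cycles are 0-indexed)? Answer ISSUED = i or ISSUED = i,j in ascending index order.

ISSUED = 2

0. ld.MEM @i0  | WAW r4
1. mul.MUL @i1  | no-port MUL/MUL
2. mul.MUL @i2  | RAW r6
3. xor.ALU @i3  | RAW r0
4. and.ALU @i4  | RAW r4
5. blt.BR sub.ALU @i5,i6  | 2-wide
6. st.MEM bne.BR @i7,i8  | 2-wide
7. sub.ALU mulh.MUL @i9,i10  | 2-wide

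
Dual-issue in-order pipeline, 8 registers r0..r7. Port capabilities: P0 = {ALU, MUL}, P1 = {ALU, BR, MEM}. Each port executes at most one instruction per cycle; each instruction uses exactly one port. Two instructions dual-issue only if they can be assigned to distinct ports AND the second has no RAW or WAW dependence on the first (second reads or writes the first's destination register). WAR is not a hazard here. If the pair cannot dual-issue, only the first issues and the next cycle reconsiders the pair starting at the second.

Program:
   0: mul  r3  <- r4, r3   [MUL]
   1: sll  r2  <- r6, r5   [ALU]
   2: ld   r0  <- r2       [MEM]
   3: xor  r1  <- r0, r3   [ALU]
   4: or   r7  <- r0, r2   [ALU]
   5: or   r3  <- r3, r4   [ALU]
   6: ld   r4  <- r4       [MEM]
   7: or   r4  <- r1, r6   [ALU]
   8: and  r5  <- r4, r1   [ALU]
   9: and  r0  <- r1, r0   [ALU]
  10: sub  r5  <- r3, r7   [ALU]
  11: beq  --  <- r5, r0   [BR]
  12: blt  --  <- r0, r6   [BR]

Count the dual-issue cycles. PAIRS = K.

PAIRS = 4

[0] i0/i1  mul.MUL;sll.ALU  -- pair
[1] i2  ld.MEM  -- RAW r0
[2] i3/i4  xor.ALU;or.ALU  -- pair
[3] i5/i6  or.ALU;ld.MEM  -- pair
[4] i7  or.ALU  -- RAW r4
[5] i8/i9  and.ALU;and.ALU  -- pair
[6] i10  sub.ALU  -- RAW r5
[7] i11  beq.BR  -- no-port BR/BR
[8] i12  blt.BR  -- tail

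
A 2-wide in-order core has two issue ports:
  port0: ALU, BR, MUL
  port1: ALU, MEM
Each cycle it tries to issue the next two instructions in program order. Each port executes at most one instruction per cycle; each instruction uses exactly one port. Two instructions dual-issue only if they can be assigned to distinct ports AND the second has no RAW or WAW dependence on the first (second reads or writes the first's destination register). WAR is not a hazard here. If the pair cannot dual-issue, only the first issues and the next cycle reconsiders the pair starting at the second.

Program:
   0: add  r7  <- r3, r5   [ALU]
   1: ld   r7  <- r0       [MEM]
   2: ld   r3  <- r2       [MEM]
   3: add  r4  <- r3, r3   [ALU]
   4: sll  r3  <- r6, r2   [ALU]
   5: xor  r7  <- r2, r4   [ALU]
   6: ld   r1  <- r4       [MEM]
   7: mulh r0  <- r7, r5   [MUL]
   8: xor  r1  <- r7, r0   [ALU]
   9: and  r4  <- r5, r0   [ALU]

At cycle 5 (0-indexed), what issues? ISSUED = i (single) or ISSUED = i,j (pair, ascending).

0. add @i0  | WAW r7
1. ld @i1  | no-port MEM/MEM
2. ld @i2  | RAW r3
3. add+sll @i3/i4  | pair
4. xor+ld @i5/i6  | pair
5. mulh @i7  | RAW r0
6. xor+and @i8/i9  | pair

ISSUED = 7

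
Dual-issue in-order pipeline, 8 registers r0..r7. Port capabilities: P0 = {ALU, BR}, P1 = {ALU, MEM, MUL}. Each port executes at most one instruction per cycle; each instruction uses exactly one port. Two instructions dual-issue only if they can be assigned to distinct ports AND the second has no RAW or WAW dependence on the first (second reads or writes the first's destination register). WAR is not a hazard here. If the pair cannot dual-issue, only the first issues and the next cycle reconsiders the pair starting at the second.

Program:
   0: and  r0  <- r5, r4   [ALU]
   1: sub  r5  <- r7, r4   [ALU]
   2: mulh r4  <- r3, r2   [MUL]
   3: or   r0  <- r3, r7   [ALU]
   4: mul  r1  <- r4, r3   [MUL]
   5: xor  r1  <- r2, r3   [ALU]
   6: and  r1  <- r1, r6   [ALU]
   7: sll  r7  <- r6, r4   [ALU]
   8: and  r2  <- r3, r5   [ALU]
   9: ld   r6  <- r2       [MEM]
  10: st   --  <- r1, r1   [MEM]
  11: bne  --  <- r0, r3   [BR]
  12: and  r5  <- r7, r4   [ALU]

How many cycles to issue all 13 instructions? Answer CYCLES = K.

CYCLES = 9

t=0 i0+i1:and+sub ; 2-wide
t=1 i2+i3:mulh+or ; 2-wide
t=2 i4:mul ; WAW r1
t=3 i5:xor ; RAW+WAW r1
t=4 i6+i7:and+sll ; 2-wide
t=5 i8:and ; RAW r2
t=6 i9:ld ; no-port MEM/MEM
t=7 i10+i11:st+bne ; 2-wide
t=8 i12:and ; tail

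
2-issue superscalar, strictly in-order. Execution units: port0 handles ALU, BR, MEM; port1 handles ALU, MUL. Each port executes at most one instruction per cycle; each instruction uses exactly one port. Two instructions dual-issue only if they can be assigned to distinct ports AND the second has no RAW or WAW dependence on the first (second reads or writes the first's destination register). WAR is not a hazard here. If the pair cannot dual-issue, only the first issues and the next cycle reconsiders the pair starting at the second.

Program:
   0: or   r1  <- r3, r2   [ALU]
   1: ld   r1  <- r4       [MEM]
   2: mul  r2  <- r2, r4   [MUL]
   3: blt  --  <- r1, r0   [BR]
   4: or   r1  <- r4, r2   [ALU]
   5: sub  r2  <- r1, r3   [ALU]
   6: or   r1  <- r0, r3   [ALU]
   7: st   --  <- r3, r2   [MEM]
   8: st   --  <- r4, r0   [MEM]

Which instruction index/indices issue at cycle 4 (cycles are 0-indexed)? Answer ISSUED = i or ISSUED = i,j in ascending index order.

c0: i0 or  WAW r1
c1: i1&i2 ld/mul  dual
c2: i3&i4 blt/or  dual
c3: i5&i6 sub/or  dual
c4: i7 st  no-port MEM/MEM
c5: i8 st  tail

ISSUED = 7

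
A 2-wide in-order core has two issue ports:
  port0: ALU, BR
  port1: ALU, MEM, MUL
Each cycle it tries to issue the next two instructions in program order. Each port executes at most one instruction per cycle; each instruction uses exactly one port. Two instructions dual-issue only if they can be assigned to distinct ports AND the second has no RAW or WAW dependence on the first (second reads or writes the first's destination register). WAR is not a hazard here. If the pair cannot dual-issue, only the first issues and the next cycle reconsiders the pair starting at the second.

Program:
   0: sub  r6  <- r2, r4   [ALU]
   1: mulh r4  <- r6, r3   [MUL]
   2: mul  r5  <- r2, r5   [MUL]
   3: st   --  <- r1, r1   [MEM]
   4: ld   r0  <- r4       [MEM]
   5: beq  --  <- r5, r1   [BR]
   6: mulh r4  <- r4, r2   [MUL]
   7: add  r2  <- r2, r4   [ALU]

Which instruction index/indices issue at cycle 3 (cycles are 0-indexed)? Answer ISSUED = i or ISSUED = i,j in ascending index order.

ISSUED = 3

#0 head=0: sub i0 RAW r6
#1 head=1: mulh i1 no-port MUL/MUL
#2 head=2: mul i2 no-port MUL/MEM
#3 head=3: st i3 no-port MEM/MEM
#4 head=4: ld/beq i4/i5 2-wide
#5 head=6: mulh i6 RAW r4
#6 head=7: add i7 tail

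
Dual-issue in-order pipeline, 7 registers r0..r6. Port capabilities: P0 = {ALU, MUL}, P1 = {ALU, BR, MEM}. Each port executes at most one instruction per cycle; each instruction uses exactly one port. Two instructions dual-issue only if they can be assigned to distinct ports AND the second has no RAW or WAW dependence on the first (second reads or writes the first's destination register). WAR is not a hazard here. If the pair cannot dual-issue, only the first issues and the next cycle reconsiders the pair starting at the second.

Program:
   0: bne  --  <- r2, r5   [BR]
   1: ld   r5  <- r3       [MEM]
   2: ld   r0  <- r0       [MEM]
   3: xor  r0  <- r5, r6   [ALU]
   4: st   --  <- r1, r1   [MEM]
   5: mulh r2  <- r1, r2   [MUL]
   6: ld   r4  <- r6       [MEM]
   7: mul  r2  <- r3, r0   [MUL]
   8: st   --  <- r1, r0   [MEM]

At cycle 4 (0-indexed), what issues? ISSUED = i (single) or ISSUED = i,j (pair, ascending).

ISSUED = 5,6

  cy0 -> i0 (bne.BR) no-port BR/MEM
  cy1 -> i1 (ld.MEM) no-port MEM/MEM
  cy2 -> i2 (ld.MEM) WAW r0
  cy3 -> i3+i4 (xor.ALU/st.MEM) 2-wide
  cy4 -> i5+i6 (mulh.MUL/ld.MEM) 2-wide
  cy5 -> i7+i8 (mul.MUL/st.MEM) 2-wide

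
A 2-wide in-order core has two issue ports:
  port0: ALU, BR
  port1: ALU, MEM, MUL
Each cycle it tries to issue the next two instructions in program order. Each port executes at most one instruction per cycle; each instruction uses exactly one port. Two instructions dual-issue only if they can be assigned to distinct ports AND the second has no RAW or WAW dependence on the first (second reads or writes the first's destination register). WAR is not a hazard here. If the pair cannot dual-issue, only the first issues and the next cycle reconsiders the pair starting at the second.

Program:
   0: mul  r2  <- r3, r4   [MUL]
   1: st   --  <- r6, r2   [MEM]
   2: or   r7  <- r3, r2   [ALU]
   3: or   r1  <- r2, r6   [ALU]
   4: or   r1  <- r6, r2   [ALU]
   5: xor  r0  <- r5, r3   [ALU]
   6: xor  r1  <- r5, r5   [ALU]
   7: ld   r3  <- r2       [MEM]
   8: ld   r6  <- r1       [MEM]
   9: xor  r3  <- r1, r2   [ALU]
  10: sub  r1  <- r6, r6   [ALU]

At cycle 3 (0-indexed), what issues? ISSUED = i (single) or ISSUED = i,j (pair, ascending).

ISSUED = 4,5

t=0 i0:mul.MUL ; no-port MUL/MEM
t=1 i1,i2:st.MEM or.ALU ; 2-wide
t=2 i3:or.ALU ; WAW r1
t=3 i4,i5:or.ALU xor.ALU ; 2-wide
t=4 i6,i7:xor.ALU ld.MEM ; 2-wide
t=5 i8,i9:ld.MEM xor.ALU ; 2-wide
t=6 i10:sub.ALU ; tail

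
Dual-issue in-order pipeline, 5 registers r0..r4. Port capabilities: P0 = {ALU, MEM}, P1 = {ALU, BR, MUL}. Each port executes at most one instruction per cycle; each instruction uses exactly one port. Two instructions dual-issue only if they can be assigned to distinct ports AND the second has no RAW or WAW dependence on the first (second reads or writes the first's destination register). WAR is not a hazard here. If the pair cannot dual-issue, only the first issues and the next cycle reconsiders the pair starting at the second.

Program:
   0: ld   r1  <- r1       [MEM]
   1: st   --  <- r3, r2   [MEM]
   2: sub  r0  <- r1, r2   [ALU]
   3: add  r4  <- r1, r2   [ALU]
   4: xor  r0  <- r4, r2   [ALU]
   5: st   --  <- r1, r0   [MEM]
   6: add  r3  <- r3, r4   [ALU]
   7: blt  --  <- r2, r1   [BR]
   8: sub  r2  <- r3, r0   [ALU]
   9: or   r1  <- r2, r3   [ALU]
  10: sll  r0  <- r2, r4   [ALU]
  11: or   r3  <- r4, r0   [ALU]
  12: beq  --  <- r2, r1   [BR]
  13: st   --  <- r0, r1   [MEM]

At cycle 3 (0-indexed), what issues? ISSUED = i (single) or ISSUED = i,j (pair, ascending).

  cy0 -> i0 (ld) no-port MEM/MEM
  cy1 -> i1&i2 (st/sub) 2-wide
  cy2 -> i3 (add) RAW r4
  cy3 -> i4 (xor) RAW r0
  cy4 -> i5&i6 (st/add) 2-wide
  cy5 -> i7&i8 (blt/sub) 2-wide
  cy6 -> i9&i10 (or/sll) 2-wide
  cy7 -> i11&i12 (or/beq) 2-wide
  cy8 -> i13 (st) tail

ISSUED = 4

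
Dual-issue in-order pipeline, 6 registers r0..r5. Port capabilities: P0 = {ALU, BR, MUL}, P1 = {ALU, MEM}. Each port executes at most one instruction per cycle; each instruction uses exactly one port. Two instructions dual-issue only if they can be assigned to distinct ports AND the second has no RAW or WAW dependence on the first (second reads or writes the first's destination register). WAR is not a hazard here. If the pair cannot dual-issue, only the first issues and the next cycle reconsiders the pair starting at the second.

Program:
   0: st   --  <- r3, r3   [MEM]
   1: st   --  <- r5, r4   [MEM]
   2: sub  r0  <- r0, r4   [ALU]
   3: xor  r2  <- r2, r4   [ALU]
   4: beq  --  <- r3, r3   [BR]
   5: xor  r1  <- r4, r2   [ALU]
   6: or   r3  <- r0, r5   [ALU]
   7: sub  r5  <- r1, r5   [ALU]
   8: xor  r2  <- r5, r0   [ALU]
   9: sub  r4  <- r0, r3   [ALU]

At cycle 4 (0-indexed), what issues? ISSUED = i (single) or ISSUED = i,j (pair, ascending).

ISSUED = 7

c0: i0 st.MEM  no-port MEM/MEM
c1: i1&i2 st.MEM+sub.ALU  pair
c2: i3&i4 xor.ALU+beq.BR  pair
c3: i5&i6 xor.ALU+or.ALU  pair
c4: i7 sub.ALU  RAW r5
c5: i8&i9 xor.ALU+sub.ALU  pair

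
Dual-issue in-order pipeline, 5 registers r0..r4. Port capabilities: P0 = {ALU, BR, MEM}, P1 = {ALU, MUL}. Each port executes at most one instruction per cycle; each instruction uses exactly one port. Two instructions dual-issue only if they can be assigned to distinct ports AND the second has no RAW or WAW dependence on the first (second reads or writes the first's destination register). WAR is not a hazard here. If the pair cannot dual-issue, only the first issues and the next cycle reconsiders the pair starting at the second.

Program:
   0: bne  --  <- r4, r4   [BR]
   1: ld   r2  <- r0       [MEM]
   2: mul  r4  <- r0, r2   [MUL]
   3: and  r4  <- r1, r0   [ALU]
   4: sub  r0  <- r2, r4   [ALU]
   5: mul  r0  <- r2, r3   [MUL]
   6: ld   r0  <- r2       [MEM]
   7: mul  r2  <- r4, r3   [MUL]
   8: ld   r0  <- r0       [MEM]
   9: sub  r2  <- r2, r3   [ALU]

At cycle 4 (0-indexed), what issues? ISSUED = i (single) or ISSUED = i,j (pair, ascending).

ISSUED = 4

t=0 i0:bne.BR ; no-port BR/MEM
t=1 i1:ld.MEM ; RAW r2
t=2 i2:mul.MUL ; WAW r4
t=3 i3:and.ALU ; RAW r4
t=4 i4:sub.ALU ; WAW r0
t=5 i5:mul.MUL ; WAW r0
t=6 i6,i7:ld.MEM;mul.MUL ; dual
t=7 i8,i9:ld.MEM;sub.ALU ; dual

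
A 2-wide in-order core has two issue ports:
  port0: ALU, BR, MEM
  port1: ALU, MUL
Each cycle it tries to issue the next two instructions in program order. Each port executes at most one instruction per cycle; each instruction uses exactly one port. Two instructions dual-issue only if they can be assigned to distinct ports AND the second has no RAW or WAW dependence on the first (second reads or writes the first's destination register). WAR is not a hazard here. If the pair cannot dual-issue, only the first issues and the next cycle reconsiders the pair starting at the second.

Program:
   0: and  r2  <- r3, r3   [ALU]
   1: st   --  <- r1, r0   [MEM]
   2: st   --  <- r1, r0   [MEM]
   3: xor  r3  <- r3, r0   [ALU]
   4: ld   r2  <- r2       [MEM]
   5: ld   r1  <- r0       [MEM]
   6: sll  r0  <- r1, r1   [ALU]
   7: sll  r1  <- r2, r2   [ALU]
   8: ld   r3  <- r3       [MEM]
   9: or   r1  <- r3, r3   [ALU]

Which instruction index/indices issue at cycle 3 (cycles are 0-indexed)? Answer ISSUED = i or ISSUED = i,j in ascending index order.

[0] i0+i1  and.ALU+st.MEM  -- 2-wide
[1] i2+i3  st.MEM+xor.ALU  -- 2-wide
[2] i4  ld.MEM  -- no-port MEM/MEM
[3] i5  ld.MEM  -- RAW r1
[4] i6+i7  sll.ALU+sll.ALU  -- 2-wide
[5] i8  ld.MEM  -- RAW r3
[6] i9  or.ALU  -- tail

ISSUED = 5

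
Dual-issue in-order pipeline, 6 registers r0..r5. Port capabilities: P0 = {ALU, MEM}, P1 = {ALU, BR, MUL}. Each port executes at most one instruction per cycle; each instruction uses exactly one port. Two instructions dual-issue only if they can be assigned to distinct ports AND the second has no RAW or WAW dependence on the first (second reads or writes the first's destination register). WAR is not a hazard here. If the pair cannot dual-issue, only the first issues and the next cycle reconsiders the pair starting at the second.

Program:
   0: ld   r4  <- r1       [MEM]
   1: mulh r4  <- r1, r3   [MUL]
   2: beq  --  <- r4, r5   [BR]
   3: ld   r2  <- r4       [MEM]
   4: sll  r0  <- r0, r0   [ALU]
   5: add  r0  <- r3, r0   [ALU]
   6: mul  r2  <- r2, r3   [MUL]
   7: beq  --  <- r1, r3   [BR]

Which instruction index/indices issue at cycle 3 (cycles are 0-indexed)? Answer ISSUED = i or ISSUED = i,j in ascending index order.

ISSUED = 4

c0: i0 ld.MEM  WAW r4
c1: i1 mulh.MUL  no-port MUL/BR
c2: i2/i3 beq.BR+ld.MEM  2-wide
c3: i4 sll.ALU  RAW+WAW r0
c4: i5/i6 add.ALU+mul.MUL  2-wide
c5: i7 beq.BR  tail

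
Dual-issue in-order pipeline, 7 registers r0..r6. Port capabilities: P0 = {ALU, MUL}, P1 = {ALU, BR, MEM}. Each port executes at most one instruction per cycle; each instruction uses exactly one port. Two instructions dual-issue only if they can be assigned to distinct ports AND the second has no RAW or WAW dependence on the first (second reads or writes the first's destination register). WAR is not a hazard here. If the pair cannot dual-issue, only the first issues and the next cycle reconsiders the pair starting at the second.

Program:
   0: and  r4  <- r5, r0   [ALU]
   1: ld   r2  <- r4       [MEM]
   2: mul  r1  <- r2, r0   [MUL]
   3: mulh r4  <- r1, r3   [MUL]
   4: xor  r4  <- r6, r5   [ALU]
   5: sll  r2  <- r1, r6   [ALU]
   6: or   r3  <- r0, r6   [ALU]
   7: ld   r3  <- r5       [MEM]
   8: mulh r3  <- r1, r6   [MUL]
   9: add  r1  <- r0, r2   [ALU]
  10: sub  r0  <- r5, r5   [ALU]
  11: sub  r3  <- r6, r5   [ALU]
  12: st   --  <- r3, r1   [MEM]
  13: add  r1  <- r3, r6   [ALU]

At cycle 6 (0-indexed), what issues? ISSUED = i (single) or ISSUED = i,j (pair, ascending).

c0: i0 and.ALU  RAW r4
c1: i1 ld.MEM  RAW r2
c2: i2 mul.MUL  no-port MUL/MUL
c3: i3 mulh.MUL  WAW r4
c4: i4&i5 xor.ALU;sll.ALU  pair
c5: i6 or.ALU  WAW r3
c6: i7 ld.MEM  WAW r3
c7: i8&i9 mulh.MUL;add.ALU  pair
c8: i10&i11 sub.ALU;sub.ALU  pair
c9: i12&i13 st.MEM;add.ALU  pair

ISSUED = 7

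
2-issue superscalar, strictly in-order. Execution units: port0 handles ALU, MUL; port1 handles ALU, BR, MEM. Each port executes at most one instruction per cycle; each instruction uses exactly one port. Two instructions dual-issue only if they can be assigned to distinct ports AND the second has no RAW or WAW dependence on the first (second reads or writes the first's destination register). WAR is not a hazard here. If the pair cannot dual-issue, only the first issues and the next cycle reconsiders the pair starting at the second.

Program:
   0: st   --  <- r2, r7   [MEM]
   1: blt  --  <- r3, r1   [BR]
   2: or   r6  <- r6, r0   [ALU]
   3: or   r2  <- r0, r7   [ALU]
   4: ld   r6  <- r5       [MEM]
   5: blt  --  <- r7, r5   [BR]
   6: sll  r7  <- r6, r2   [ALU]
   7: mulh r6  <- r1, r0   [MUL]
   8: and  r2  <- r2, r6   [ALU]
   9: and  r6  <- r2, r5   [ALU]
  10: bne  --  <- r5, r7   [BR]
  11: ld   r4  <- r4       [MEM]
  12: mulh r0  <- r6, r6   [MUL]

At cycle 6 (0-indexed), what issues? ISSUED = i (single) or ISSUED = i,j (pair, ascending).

c0: i0 st  no-port MEM/BR
c1: i1+i2 blt+or  2-wide
c2: i3+i4 or+ld  2-wide
c3: i5+i6 blt+sll  2-wide
c4: i7 mulh  RAW r6
c5: i8 and  RAW r2
c6: i9+i10 and+bne  2-wide
c7: i11+i12 ld+mulh  2-wide

ISSUED = 9,10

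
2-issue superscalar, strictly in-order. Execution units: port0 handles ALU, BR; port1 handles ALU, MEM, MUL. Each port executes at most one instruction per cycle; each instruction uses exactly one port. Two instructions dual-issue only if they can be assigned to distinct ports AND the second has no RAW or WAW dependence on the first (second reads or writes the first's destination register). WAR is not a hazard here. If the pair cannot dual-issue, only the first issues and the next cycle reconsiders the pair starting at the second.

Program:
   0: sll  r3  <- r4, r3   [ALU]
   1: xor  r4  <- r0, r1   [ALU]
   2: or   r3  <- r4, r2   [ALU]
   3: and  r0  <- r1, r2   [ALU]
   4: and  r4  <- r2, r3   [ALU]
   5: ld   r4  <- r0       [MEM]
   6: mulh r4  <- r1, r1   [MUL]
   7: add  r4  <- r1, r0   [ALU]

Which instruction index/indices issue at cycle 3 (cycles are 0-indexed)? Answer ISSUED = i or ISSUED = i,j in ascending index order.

t=0 i0,i1:sll.ALU+xor.ALU ; 2-wide
t=1 i2,i3:or.ALU+and.ALU ; 2-wide
t=2 i4:and.ALU ; WAW r4
t=3 i5:ld.MEM ; no-port MEM/MUL
t=4 i6:mulh.MUL ; WAW r4
t=5 i7:add.ALU ; tail

ISSUED = 5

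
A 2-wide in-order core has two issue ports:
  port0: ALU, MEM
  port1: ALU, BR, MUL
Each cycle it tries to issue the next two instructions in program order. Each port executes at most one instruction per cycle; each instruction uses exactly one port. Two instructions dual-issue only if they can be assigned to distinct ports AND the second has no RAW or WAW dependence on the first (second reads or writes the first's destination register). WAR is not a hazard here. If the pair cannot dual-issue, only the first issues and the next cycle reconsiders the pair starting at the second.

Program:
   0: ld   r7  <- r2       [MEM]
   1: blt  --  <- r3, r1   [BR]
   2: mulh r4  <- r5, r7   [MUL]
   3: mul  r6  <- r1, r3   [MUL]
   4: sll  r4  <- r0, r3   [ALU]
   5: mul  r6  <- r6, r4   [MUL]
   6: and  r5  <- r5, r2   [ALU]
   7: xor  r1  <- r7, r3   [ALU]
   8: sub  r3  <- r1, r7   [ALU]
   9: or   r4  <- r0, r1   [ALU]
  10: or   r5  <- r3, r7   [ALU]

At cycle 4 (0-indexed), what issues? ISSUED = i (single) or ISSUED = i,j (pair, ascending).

0. ld.MEM+blt.BR @i0&i1  | pair
1. mulh.MUL @i2  | no-port MUL/MUL
2. mul.MUL+sll.ALU @i3&i4  | pair
3. mul.MUL+and.ALU @i5&i6  | pair
4. xor.ALU @i7  | RAW r1
5. sub.ALU+or.ALU @i8&i9  | pair
6. or.ALU @i10  | tail

ISSUED = 7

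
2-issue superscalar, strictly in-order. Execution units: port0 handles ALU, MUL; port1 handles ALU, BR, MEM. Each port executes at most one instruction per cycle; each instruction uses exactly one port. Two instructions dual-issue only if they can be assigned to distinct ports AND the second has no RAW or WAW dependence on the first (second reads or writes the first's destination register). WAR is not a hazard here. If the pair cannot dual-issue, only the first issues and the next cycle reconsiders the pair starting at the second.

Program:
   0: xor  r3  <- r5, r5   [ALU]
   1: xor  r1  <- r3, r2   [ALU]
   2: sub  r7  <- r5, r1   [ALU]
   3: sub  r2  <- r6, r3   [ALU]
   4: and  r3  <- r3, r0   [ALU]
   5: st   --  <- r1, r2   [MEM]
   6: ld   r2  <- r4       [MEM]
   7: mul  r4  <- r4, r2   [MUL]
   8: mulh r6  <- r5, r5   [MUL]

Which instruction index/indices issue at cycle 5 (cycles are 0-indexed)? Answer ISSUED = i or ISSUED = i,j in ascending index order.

t=0 i0:xor ; RAW r3
t=1 i1:xor ; RAW r1
t=2 i2,i3:sub/sub ; 2-wide
t=3 i4,i5:and/st ; 2-wide
t=4 i6:ld ; RAW r2
t=5 i7:mul ; no-port MUL/MUL
t=6 i8:mulh ; tail

ISSUED = 7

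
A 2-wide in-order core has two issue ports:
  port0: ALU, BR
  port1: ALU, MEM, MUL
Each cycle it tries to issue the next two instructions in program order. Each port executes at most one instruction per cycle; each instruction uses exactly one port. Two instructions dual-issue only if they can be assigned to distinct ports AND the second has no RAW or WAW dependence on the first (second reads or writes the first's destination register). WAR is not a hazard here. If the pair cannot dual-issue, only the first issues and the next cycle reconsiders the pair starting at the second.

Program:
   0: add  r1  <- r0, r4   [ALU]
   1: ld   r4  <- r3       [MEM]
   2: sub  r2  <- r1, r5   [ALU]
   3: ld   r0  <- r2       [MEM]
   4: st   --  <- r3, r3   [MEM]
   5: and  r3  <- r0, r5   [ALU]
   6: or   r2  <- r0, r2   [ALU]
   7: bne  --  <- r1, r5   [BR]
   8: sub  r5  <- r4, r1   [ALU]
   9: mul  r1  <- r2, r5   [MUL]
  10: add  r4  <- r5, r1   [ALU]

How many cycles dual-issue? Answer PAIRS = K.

PAIRS = 3

[0] i0&i1  add/ld  -- 2-wide
[1] i2  sub  -- RAW r2
[2] i3  ld  -- no-port MEM/MEM
[3] i4&i5  st/and  -- 2-wide
[4] i6&i7  or/bne  -- 2-wide
[5] i8  sub  -- RAW r5
[6] i9  mul  -- RAW r1
[7] i10  add  -- tail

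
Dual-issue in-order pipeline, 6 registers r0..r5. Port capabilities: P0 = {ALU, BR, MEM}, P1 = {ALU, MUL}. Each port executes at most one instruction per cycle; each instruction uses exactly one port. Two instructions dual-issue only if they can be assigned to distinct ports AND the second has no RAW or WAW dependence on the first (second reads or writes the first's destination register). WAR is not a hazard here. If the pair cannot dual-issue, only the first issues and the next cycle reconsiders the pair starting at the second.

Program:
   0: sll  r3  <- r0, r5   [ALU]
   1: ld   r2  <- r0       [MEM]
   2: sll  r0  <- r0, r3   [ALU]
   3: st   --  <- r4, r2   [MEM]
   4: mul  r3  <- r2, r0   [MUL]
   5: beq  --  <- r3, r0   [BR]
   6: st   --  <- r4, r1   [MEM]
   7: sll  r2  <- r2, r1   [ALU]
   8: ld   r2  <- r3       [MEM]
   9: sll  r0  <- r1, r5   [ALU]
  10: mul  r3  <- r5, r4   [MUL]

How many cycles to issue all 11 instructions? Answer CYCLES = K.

CYCLES = 7

  cy0 -> i0/i1 (sll;ld) pair
  cy1 -> i2/i3 (sll;st) pair
  cy2 -> i4 (mul) RAW r3
  cy3 -> i5 (beq) no-port BR/MEM
  cy4 -> i6/i7 (st;sll) pair
  cy5 -> i8/i9 (ld;sll) pair
  cy6 -> i10 (mul) tail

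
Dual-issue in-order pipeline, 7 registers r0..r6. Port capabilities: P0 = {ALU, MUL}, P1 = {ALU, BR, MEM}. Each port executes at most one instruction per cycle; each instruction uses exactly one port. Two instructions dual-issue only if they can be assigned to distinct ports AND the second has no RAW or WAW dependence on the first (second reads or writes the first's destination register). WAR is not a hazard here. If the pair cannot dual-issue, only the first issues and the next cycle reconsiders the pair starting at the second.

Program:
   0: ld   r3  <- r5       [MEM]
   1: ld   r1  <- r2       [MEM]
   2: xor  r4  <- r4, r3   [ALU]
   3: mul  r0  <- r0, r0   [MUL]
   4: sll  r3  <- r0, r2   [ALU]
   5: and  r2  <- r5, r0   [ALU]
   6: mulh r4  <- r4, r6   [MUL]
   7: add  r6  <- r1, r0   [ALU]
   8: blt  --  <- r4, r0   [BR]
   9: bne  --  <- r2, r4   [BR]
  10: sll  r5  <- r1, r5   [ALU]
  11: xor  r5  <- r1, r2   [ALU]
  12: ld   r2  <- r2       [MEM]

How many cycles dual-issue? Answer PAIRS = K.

PAIRS = 5

0. ld @i0  | no-port MEM/MEM
1. ld+xor @i1,i2  | dual
2. mul @i3  | RAW r0
3. sll+and @i4,i5  | dual
4. mulh+add @i6,i7  | dual
5. blt @i8  | no-port BR/BR
6. bne+sll @i9,i10  | dual
7. xor+ld @i11,i12  | dual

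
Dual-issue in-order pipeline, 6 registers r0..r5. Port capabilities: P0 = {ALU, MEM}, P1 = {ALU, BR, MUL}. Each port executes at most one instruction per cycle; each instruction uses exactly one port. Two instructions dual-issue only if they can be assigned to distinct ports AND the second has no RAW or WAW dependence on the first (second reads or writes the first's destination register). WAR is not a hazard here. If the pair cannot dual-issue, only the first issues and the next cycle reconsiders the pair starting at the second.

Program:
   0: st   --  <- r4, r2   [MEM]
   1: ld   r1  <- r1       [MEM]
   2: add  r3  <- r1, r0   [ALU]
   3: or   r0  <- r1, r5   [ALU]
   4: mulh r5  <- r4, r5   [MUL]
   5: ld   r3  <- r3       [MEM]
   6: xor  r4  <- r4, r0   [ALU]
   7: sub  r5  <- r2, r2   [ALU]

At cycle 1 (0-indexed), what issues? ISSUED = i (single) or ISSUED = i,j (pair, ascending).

t=0 i0:st.MEM ; no-port MEM/MEM
t=1 i1:ld.MEM ; RAW r1
t=2 i2/i3:add.ALU/or.ALU ; dual
t=3 i4/i5:mulh.MUL/ld.MEM ; dual
t=4 i6/i7:xor.ALU/sub.ALU ; dual

ISSUED = 1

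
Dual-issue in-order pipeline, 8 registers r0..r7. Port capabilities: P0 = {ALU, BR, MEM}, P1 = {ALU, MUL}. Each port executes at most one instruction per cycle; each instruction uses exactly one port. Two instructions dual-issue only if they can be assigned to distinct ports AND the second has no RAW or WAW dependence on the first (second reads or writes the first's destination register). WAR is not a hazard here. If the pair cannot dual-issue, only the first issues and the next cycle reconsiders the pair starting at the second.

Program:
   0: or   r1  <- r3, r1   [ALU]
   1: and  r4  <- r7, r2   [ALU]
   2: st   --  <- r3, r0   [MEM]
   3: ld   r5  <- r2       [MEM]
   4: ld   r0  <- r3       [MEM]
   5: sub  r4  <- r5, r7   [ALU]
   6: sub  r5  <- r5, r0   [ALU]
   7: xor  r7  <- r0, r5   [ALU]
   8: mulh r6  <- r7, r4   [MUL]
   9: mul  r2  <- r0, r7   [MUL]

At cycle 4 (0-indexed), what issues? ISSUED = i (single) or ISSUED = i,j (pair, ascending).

ISSUED = 6

  cy0 -> i0,i1 (or+and) 2-wide
  cy1 -> i2 (st) no-port MEM/MEM
  cy2 -> i3 (ld) no-port MEM/MEM
  cy3 -> i4,i5 (ld+sub) 2-wide
  cy4 -> i6 (sub) RAW r5
  cy5 -> i7 (xor) RAW r7
  cy6 -> i8 (mulh) no-port MUL/MUL
  cy7 -> i9 (mul) tail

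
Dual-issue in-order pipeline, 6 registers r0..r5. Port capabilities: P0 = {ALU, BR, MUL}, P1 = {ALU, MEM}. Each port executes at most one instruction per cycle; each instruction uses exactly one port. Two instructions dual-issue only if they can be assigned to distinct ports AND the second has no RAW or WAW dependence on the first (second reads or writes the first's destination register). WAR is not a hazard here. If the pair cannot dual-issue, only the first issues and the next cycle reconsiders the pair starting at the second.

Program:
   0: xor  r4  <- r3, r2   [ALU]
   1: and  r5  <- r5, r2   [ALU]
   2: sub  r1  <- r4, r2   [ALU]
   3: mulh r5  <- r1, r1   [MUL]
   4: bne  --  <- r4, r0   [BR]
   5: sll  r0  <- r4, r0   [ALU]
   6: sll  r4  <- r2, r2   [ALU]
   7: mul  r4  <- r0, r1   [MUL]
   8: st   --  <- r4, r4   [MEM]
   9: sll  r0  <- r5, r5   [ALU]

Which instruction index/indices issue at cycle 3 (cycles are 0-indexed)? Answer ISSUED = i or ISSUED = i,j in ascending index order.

#0 head=0: xor;and i0,i1 2-wide
#1 head=2: sub i2 RAW r1
#2 head=3: mulh i3 no-port MUL/BR
#3 head=4: bne;sll i4,i5 2-wide
#4 head=6: sll i6 WAW r4
#5 head=7: mul i7 RAW r4
#6 head=8: st;sll i8,i9 2-wide

ISSUED = 4,5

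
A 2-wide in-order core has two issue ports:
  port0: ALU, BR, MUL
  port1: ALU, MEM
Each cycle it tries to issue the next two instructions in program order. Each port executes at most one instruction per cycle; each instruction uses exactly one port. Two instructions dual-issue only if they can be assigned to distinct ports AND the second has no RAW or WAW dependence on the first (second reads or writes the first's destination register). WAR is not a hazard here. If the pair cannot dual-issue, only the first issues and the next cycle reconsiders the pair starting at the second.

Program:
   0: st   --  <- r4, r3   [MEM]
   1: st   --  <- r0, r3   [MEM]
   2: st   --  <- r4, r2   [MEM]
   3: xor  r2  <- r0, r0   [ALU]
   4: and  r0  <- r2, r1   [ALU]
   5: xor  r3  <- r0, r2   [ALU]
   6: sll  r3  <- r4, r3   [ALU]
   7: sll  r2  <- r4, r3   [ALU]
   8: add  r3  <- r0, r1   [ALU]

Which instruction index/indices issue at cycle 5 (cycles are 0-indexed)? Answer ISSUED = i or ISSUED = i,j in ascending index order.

ISSUED = 6

t=0 i0:st.MEM ; no-port MEM/MEM
t=1 i1:st.MEM ; no-port MEM/MEM
t=2 i2,i3:st.MEM;xor.ALU ; pair
t=3 i4:and.ALU ; RAW r0
t=4 i5:xor.ALU ; RAW+WAW r3
t=5 i6:sll.ALU ; RAW r3
t=6 i7,i8:sll.ALU;add.ALU ; pair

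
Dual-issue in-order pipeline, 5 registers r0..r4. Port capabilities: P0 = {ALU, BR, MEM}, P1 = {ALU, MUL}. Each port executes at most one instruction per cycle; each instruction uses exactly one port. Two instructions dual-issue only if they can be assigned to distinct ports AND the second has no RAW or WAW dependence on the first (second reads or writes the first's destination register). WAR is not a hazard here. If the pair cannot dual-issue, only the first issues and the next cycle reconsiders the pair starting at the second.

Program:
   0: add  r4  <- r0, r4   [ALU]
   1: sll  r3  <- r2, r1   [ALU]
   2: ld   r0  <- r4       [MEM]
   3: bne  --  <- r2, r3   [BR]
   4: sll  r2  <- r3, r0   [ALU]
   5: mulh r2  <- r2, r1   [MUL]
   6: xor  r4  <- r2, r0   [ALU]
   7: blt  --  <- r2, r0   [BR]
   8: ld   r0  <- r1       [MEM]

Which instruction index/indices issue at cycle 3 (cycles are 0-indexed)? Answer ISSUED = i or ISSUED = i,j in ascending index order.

0. add/sll @i0+i1  | 2-wide
1. ld @i2  | no-port MEM/BR
2. bne/sll @i3+i4  | 2-wide
3. mulh @i5  | RAW r2
4. xor/blt @i6+i7  | 2-wide
5. ld @i8  | tail

ISSUED = 5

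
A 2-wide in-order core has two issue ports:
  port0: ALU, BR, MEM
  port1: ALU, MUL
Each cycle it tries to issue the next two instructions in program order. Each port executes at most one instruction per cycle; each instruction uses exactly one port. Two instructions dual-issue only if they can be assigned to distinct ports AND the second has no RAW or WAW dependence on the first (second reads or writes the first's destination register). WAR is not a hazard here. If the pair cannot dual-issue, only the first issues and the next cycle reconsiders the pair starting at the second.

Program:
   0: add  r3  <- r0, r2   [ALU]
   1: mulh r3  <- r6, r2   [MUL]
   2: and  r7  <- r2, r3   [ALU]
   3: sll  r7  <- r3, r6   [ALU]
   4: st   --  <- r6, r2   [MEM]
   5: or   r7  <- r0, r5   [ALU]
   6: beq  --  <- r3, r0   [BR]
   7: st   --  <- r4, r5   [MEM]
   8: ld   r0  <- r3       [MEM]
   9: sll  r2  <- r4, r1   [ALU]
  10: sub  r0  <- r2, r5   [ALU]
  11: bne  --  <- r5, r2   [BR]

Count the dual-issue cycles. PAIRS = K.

#0 head=0: add.ALU i0 WAW r3
#1 head=1: mulh.MUL i1 RAW r3
#2 head=2: and.ALU i2 WAW r7
#3 head=3: sll.ALU+st.MEM i3&i4 2-wide
#4 head=5: or.ALU+beq.BR i5&i6 2-wide
#5 head=7: st.MEM i7 no-port MEM/MEM
#6 head=8: ld.MEM+sll.ALU i8&i9 2-wide
#7 head=10: sub.ALU+bne.BR i10&i11 2-wide

PAIRS = 4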